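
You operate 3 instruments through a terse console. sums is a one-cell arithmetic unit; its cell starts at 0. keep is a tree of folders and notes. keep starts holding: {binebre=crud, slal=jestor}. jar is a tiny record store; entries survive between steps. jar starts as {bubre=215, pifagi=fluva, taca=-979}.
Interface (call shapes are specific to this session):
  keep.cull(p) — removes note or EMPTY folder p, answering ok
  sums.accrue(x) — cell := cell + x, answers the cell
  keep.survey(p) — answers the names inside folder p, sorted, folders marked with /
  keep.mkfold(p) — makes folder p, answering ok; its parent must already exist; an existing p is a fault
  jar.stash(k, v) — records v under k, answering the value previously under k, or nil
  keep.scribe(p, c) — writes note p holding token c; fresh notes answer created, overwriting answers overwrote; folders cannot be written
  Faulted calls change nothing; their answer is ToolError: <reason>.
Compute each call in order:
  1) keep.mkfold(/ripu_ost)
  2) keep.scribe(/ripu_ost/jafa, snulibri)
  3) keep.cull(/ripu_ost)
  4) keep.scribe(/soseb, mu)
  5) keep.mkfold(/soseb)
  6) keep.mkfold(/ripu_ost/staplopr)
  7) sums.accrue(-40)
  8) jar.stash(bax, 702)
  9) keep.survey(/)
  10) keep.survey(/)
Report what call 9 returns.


-> mkfold(p: /ripu_ost)
<- ok
-> scribe(p: /ripu_ost/jafa, c: snulibri)
<- created
-> cull(p: /ripu_ost)
<- ToolError: not empty
-> scribe(p: /soseb, c: mu)
<- created
-> mkfold(p: /soseb)
<- ToolError: exists
-> mkfold(p: /ripu_ost/staplopr)
<- ok
-> accrue(x: -40)
<- -40
-> stash(k: bax, v: 702)
<- nil
-> survey(p: /)
<- [binebre, ripu_ost/, slal, soseb]
-> survey(p: /)
<- [binebre, ripu_ost/, slal, soseb]

Answer: [binebre, ripu_ost/, slal, soseb]


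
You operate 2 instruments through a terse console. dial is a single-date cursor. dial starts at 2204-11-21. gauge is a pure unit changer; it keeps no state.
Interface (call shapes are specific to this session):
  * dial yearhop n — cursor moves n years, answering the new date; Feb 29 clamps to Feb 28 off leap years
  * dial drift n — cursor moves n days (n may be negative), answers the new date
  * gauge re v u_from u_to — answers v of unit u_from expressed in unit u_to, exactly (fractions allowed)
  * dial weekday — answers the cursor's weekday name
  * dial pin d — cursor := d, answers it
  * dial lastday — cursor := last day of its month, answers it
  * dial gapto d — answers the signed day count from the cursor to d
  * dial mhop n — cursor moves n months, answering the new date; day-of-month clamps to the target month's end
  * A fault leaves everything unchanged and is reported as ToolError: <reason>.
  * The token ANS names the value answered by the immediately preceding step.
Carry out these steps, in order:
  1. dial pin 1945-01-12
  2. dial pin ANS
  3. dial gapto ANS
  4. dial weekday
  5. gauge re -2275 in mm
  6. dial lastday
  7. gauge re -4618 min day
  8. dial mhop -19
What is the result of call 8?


Answer: 1943-06-30

Derivation:
Invoking dial pin on d='1945-01-12': 1945-01-12.
Invoking dial pin on d='ANS': 1945-01-12.
I try dial gapto on d='ANS', — result: 0.
I try dial weekday, and get Friday.
Now I run gauge re on v='-2275', u_from='in', u_to='mm', giving -57785.
Using dial lastday, and observe 1945-01-31.
Next I call gauge re on v='-4618', u_from='min', u_to='day', and see -2309/720.
Then dial mhop on n='-19', yielding 1943-06-30.


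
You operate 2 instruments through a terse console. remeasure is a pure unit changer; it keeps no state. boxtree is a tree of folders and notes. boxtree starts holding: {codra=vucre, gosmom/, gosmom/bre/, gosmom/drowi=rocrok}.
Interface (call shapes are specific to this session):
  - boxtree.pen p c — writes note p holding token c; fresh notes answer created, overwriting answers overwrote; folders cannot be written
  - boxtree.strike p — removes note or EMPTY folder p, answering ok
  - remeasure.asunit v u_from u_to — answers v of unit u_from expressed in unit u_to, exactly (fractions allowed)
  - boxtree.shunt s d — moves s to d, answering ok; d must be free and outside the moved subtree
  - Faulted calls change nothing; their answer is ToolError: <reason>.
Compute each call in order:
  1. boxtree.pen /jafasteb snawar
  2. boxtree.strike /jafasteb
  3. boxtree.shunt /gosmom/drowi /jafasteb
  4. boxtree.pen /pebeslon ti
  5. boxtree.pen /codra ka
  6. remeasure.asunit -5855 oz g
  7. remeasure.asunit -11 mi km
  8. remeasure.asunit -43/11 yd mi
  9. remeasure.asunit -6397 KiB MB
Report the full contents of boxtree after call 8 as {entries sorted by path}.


-> boxtree.pen(p→/jafasteb, c→snawar)
<- created
-> boxtree.strike(p→/jafasteb)
<- ok
-> boxtree.shunt(s→/gosmom/drowi, d→/jafasteb)
<- ok
-> boxtree.pen(p→/pebeslon, c→ti)
<- created
-> boxtree.pen(p→/codra, c→ka)
<- overwrote
-> remeasure.asunit(v→-5855, u_from→oz, u_to→g)
<- -53115666527/320000
-> remeasure.asunit(v→-11, u_from→mi, u_to→km)
<- -276606/15625
-> remeasure.asunit(v→-43/11, u_from→yd, u_to→mi)
<- -43/19360
-> remeasure.asunit(v→-6397, u_from→KiB, u_to→MB)
<- -102352/15625

Answer: {codra=ka, gosmom/, gosmom/bre/, jafasteb=rocrok, pebeslon=ti}


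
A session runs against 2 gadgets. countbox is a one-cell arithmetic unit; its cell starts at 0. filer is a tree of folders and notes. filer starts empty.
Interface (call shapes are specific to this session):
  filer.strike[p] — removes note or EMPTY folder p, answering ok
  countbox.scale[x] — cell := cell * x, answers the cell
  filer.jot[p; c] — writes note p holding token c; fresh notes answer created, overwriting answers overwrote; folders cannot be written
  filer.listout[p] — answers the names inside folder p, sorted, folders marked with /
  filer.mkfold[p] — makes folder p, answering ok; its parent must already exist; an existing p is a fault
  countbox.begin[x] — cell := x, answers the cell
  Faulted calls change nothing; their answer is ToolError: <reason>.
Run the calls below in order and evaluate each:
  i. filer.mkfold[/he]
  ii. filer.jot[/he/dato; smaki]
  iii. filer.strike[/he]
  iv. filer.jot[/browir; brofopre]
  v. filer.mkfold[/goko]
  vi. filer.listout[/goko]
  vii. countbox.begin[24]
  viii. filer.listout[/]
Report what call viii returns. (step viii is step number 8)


I run filer.mkfold on p: /he, → ok.
I call filer.jot on p: /he/dato, c: smaki, yielding created.
I call filer.strike on p: /he, → ToolError: not empty.
Invoking filer.jot on p: /browir, c: brofopre, yielding created.
Invoking filer.mkfold on p: /goko, yielding ok.
Using filer.listout on p: /goko, → [].
I use countbox.begin on x: 24, → 24.
Calling filer.listout on p: /, and observe [browir, goko/, he/].

Answer: [browir, goko/, he/]


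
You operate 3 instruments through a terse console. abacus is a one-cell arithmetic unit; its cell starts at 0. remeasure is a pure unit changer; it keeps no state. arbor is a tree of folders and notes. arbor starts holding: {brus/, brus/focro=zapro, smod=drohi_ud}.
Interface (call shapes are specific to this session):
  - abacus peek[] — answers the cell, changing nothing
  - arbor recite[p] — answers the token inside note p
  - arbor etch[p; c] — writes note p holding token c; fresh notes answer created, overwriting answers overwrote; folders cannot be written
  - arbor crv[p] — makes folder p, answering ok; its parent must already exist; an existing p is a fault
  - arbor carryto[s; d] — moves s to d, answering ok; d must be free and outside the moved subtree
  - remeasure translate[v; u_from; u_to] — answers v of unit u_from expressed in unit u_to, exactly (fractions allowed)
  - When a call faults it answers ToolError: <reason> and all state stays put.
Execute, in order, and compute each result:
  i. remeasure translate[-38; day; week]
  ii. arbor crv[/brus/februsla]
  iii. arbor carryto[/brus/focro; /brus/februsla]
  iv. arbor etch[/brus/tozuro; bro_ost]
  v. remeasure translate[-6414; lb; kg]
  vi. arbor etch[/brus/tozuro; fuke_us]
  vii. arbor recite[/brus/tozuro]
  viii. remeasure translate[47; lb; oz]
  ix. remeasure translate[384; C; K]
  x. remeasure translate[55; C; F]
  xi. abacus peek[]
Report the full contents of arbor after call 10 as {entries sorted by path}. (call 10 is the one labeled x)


Answer: {brus/, brus/februsla/, brus/focro=zapro, brus/tozuro=fuke_us, smod=drohi_ud}

Derivation:
Do: remeasure translate[-38; day; week]
See: -38/7
Do: arbor crv[/brus/februsla]
See: ok
Do: arbor carryto[/brus/focro; /brus/februsla]
See: ToolError: exists
Do: arbor etch[/brus/tozuro; bro_ost]
See: created
Do: remeasure translate[-6414; lb; kg]
See: -145467073059/50000000
Do: arbor etch[/brus/tozuro; fuke_us]
See: overwrote
Do: arbor recite[/brus/tozuro]
See: fuke_us
Do: remeasure translate[47; lb; oz]
See: 752
Do: remeasure translate[384; C; K]
See: 13143/20
Do: remeasure translate[55; C; F]
See: 131
Do: abacus peek[]
See: 0


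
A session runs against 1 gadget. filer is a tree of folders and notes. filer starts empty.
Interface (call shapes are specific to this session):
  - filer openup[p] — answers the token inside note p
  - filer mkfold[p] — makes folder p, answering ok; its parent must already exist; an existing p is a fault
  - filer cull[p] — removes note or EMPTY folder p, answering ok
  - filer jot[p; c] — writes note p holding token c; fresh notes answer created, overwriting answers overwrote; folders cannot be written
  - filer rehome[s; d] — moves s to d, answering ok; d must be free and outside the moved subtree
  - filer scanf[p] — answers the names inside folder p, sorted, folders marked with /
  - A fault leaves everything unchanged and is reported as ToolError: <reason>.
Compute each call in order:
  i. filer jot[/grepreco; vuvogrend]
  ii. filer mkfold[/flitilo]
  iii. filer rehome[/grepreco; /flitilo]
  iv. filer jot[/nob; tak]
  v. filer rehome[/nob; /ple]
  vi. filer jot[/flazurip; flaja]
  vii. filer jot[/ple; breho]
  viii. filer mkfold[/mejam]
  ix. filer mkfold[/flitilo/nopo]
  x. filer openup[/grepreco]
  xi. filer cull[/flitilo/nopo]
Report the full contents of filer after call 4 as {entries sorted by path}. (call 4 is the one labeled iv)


I run filer jot using p→/grepreco, c→vuvogrend, yielding created.
I invoke filer mkfold using p→/flitilo, yielding ok.
I run filer rehome using s→/grepreco, d→/flitilo, which returns ToolError: exists.
Invoking filer jot using p→/nob, c→tak, → created.
Invoking filer rehome using s→/nob, d→/ple, which returns ok.
Invoking filer jot using p→/flazurip, c→flaja, and observe created.
Now I run filer jot using p→/ple, c→breho, — result: overwrote.
I invoke filer mkfold using p→/mejam, and observe ok.
Now I run filer mkfold using p→/flitilo/nopo: ok.
I call filer openup using p→/grepreco, giving vuvogrend.
Invoking filer cull using p→/flitilo/nopo, giving ok.

Answer: {flitilo/, grepreco=vuvogrend, nob=tak}


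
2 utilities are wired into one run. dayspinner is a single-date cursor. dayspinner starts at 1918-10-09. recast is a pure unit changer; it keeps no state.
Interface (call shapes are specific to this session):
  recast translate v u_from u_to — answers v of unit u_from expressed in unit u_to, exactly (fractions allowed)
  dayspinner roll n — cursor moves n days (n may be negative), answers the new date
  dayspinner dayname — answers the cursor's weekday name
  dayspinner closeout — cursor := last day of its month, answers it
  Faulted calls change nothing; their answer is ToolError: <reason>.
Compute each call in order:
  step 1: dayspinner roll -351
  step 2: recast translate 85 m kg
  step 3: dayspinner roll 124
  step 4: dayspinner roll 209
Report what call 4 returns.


% dayspinner roll -351
:: 1917-10-23
% recast translate 85 m kg
:: ToolError: incompatible units
% dayspinner roll 124
:: 1918-02-24
% dayspinner roll 209
:: 1918-09-21

Answer: 1918-09-21


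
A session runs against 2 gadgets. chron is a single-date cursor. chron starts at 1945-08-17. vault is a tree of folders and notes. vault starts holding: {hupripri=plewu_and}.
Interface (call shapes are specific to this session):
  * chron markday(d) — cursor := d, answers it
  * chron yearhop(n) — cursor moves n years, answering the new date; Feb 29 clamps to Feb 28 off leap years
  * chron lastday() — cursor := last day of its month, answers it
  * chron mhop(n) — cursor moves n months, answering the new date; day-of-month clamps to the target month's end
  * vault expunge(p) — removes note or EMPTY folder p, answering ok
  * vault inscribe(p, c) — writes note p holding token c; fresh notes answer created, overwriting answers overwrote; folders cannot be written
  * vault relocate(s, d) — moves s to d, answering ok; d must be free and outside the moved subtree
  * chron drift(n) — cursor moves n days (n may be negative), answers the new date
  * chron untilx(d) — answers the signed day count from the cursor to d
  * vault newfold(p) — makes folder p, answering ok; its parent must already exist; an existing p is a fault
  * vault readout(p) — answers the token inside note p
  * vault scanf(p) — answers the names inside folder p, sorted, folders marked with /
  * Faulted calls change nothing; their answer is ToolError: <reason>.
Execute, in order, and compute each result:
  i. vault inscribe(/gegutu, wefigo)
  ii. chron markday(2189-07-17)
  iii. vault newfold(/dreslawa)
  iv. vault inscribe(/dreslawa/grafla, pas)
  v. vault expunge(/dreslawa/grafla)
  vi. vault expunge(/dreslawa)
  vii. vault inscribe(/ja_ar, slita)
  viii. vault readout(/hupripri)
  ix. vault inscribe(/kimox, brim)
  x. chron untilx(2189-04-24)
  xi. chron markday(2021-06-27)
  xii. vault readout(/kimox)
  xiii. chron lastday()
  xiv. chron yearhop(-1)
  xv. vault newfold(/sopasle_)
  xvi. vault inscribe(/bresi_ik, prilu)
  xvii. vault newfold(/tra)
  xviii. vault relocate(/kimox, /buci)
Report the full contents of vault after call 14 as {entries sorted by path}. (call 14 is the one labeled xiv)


% 1. vault inscribe(p: /gegutu, c: wefigo) => created
% 2. chron markday(d: 2189-07-17) => 2189-07-17
% 3. vault newfold(p: /dreslawa) => ok
% 4. vault inscribe(p: /dreslawa/grafla, c: pas) => created
% 5. vault expunge(p: /dreslawa/grafla) => ok
% 6. vault expunge(p: /dreslawa) => ok
% 7. vault inscribe(p: /ja_ar, c: slita) => created
% 8. vault readout(p: /hupripri) => plewu_and
% 9. vault inscribe(p: /kimox, c: brim) => created
% 10. chron untilx(d: 2189-04-24) => -84
% 11. chron markday(d: 2021-06-27) => 2021-06-27
% 12. vault readout(p: /kimox) => brim
% 13. chron lastday() => 2021-06-30
% 14. chron yearhop(n: -1) => 2020-06-30
% 15. vault newfold(p: /sopasle_) => ok
% 16. vault inscribe(p: /bresi_ik, c: prilu) => created
% 17. vault newfold(p: /tra) => ok
% 18. vault relocate(s: /kimox, d: /buci) => ok

Answer: {gegutu=wefigo, hupripri=plewu_and, ja_ar=slita, kimox=brim}


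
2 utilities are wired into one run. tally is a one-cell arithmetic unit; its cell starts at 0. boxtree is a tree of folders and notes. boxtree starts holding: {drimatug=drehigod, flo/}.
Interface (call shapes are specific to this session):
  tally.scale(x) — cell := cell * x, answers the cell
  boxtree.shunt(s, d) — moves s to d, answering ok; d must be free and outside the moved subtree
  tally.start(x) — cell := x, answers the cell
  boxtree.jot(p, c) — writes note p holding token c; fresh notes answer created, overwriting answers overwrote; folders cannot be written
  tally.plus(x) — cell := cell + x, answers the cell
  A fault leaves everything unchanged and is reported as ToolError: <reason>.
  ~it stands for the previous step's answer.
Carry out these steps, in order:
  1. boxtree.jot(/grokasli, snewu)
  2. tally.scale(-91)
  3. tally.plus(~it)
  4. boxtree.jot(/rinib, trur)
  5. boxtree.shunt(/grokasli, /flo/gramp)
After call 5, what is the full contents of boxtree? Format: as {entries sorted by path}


Answer: {drimatug=drehigod, flo/, flo/gramp=snewu, rinib=trur}

Derivation:
·→ jot(p='/grokasli', c='snewu')
·← created
·→ scale(x='-91')
·← 0
·→ plus(x='~it')
·← 0
·→ jot(p='/rinib', c='trur')
·← created
·→ shunt(s='/grokasli', d='/flo/gramp')
·← ok


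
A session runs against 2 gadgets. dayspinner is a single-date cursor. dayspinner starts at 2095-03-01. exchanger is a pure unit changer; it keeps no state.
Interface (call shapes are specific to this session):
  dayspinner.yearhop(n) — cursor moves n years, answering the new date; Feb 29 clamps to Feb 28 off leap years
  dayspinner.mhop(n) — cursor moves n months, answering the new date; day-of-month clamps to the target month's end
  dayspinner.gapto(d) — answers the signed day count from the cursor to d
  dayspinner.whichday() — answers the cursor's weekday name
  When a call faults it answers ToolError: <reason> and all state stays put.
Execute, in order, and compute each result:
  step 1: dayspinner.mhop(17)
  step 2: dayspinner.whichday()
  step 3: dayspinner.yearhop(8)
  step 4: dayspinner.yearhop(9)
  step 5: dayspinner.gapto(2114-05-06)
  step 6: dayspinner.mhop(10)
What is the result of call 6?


==> dayspinner.mhop(n='17')
<== 2096-08-01
==> dayspinner.whichday()
<== Wednesday
==> dayspinner.yearhop(n='8')
<== 2104-08-01
==> dayspinner.yearhop(n='9')
<== 2113-08-01
==> dayspinner.gapto(d='2114-05-06')
<== 278
==> dayspinner.mhop(n='10')
<== 2114-06-01

Answer: 2114-06-01


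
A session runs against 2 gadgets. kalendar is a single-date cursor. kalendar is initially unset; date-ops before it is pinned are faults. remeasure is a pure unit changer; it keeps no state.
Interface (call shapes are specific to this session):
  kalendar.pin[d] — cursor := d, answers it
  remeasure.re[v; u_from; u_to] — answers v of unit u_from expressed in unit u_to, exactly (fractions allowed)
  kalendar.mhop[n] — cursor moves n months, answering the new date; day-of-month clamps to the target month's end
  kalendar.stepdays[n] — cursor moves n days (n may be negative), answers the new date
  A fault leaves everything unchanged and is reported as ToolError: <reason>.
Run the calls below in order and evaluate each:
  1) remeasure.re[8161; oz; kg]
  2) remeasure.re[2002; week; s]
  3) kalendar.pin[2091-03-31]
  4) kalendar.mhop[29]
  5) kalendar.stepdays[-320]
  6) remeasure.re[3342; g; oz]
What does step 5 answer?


Answer: 2092-10-15

Derivation:
Calling remeasure.re(v='8161', u_from='oz', u_to='kg'), giving 370176733157/1600000000.
I call remeasure.re(v='2002', u_from='week', u_to='s'), which returns 1210809600.
Calling kalendar.pin(d='2091-03-31'), and get 2091-03-31.
Using kalendar.mhop(n='29'), yielding 2093-08-31.
I try kalendar.stepdays(n='-320'), yielding 2092-10-15.
I try remeasure.re(v='3342', u_from='g', u_to='oz'), and get 5347200000/45359237.


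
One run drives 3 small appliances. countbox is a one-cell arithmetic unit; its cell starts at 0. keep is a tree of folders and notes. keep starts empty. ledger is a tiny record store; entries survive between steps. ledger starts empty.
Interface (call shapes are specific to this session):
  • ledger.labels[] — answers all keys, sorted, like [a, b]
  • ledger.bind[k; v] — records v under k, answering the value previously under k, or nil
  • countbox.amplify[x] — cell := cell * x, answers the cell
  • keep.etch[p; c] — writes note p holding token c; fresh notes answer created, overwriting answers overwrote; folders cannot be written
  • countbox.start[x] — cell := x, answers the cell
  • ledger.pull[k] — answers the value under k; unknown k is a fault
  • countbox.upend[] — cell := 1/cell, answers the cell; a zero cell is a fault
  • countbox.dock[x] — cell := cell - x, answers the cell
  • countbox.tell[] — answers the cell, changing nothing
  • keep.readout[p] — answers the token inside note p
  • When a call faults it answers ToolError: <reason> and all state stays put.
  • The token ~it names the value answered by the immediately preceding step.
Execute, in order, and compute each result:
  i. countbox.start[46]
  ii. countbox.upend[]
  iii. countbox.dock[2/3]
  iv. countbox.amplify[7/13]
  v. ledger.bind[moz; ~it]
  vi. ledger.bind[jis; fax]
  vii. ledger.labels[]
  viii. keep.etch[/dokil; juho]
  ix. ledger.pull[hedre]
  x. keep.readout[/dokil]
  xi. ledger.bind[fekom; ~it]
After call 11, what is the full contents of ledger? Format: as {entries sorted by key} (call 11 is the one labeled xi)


Answer: {fekom=juho, jis=fax, moz=-623/1794}

Derivation:
[in] countbox.start x: 46
:: 46
[in] countbox.upend
:: 1/46
[in] countbox.dock x: 2/3
:: -89/138
[in] countbox.amplify x: 7/13
:: -623/1794
[in] ledger.bind k: moz v: ~it
:: nil
[in] ledger.bind k: jis v: fax
:: nil
[in] ledger.labels
:: [jis, moz]
[in] keep.etch p: /dokil c: juho
:: created
[in] ledger.pull k: hedre
:: ToolError: no such key hedre
[in] keep.readout p: /dokil
:: juho
[in] ledger.bind k: fekom v: ~it
:: nil


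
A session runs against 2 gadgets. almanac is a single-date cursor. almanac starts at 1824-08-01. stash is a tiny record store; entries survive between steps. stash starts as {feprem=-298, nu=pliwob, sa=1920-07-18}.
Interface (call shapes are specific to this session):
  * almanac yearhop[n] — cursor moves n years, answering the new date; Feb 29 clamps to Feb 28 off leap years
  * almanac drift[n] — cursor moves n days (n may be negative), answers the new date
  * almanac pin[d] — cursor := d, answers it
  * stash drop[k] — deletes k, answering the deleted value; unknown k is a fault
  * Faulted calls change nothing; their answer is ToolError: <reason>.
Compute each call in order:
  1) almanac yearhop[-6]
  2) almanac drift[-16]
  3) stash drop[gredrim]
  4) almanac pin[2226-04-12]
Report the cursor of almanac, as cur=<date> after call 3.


Answer: cur=1818-07-16

Derivation:
-- 1. almanac yearhop(-6) => 1818-08-01
-- 2. almanac drift(-16) => 1818-07-16
-- 3. stash drop(gredrim) => ToolError: no such key gredrim
-- 4. almanac pin(2226-04-12) => 2226-04-12


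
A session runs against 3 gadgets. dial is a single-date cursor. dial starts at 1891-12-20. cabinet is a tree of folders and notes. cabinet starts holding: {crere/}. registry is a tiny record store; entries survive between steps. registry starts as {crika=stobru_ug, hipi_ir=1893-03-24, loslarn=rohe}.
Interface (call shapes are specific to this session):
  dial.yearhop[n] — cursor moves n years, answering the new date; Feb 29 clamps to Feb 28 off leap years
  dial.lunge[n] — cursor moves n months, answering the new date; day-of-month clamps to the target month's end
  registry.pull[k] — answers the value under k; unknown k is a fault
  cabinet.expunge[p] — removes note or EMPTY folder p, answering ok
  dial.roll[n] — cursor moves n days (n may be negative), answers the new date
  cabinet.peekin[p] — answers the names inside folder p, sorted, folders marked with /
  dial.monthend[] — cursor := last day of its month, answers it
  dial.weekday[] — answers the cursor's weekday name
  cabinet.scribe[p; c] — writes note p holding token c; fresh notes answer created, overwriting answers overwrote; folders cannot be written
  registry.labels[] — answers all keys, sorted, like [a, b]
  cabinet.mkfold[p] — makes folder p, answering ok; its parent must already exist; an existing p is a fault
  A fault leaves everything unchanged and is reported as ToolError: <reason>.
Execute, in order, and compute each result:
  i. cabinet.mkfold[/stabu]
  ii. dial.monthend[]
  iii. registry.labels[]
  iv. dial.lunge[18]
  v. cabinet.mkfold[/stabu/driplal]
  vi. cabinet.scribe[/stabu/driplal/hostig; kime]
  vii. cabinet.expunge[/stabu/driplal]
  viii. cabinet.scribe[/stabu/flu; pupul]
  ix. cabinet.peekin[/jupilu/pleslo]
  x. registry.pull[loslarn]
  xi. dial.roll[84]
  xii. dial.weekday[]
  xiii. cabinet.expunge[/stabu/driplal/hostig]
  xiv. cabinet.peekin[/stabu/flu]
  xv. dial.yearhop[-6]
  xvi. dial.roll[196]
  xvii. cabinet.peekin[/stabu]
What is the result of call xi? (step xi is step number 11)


Answer: 1893-09-22

Derivation:
Do: mkfold[p='/stabu']
See: ok
Do: monthend[]
See: 1891-12-31
Do: labels[]
See: [crika, hipi_ir, loslarn]
Do: lunge[n='18']
See: 1893-06-30
Do: mkfold[p='/stabu/driplal']
See: ok
Do: scribe[p='/stabu/driplal/hostig'; c='kime']
See: created
Do: expunge[p='/stabu/driplal']
See: ToolError: not empty
Do: scribe[p='/stabu/flu'; c='pupul']
See: created
Do: peekin[p='/jupilu/pleslo']
See: ToolError: not found
Do: pull[k='loslarn']
See: rohe
Do: roll[n='84']
See: 1893-09-22
Do: weekday[]
See: Friday
Do: expunge[p='/stabu/driplal/hostig']
See: ok
Do: peekin[p='/stabu/flu']
See: ToolError: not a directory
Do: yearhop[n='-6']
See: 1887-09-22
Do: roll[n='196']
See: 1888-04-05
Do: peekin[p='/stabu']
See: [driplal/, flu]


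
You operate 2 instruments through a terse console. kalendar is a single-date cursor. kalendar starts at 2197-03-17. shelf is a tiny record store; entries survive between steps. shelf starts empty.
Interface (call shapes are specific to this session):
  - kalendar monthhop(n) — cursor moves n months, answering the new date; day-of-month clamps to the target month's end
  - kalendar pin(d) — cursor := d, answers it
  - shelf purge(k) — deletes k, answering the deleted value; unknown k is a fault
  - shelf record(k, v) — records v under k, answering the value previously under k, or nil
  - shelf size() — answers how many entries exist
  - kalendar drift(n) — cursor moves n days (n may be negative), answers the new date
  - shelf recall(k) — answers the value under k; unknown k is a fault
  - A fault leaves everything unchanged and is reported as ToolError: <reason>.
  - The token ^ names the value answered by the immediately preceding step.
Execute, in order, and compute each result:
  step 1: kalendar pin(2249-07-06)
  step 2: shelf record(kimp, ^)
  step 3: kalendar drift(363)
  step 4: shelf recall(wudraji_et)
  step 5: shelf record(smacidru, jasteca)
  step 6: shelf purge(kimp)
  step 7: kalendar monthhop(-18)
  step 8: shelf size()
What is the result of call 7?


Answer: 2249-01-04

Derivation:
# kalendar pin(d→2249-07-06) -> 2249-07-06
# shelf record(k→kimp, v→^) -> nil
# kalendar drift(n→363) -> 2250-07-04
# shelf recall(k→wudraji_et) -> ToolError: no such key wudraji_et
# shelf record(k→smacidru, v→jasteca) -> nil
# shelf purge(k→kimp) -> 2249-07-06
# kalendar monthhop(n→-18) -> 2249-01-04
# shelf size() -> 1


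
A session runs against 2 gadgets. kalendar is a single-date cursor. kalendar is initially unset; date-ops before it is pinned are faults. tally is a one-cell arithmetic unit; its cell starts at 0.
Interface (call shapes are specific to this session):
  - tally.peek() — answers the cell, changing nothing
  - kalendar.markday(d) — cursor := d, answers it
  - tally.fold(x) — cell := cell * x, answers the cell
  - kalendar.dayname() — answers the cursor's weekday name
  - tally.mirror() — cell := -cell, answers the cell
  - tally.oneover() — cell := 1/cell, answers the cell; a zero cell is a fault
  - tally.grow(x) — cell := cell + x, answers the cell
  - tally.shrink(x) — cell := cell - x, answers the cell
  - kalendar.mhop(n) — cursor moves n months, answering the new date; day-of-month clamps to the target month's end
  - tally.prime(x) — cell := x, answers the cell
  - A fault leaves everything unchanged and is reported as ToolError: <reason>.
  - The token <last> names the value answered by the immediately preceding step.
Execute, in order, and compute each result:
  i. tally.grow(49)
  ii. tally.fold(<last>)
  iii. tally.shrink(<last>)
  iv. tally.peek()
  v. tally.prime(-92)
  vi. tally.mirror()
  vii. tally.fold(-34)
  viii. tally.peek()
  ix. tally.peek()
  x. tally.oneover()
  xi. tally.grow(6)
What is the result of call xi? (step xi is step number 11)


Answer: 18767/3128

Derivation:
I try tally.grow(x: 49), → 49.
I try tally.fold(x: <last>), which returns 2401.
I invoke tally.shrink(x: <last>), yielding 0.
Next I call tally.peek, — result: 0.
I use tally.prime(x: -92), and get -92.
I call tally.mirror, and get 92.
Then tally.fold(x: -34): -3128.
Next I call tally.peek, — result: -3128.
I run tally.peek(), and see -3128.
Using tally.oneover, — result: -1/3128.
Calling tally.grow(x: 6), giving 18767/3128.


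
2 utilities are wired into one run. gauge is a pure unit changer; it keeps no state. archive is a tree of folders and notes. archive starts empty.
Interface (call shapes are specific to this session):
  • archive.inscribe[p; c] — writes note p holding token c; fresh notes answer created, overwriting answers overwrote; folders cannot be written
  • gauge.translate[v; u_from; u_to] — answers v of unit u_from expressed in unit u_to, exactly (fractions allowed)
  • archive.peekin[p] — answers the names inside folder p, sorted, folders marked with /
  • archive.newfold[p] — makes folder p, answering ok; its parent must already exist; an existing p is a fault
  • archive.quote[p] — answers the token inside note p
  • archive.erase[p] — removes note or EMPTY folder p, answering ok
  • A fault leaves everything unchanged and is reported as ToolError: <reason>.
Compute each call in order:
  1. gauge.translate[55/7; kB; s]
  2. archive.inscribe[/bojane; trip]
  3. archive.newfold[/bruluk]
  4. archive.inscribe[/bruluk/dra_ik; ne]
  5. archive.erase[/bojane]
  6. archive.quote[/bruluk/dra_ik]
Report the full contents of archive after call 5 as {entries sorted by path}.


Answer: {bruluk/, bruluk/dra_ik=ne}

Derivation:
! gauge.translate(v=55/7, u_from=kB, u_to=s) == ToolError: incompatible units
! archive.inscribe(p=/bojane, c=trip) == created
! archive.newfold(p=/bruluk) == ok
! archive.inscribe(p=/bruluk/dra_ik, c=ne) == created
! archive.erase(p=/bojane) == ok
! archive.quote(p=/bruluk/dra_ik) == ne


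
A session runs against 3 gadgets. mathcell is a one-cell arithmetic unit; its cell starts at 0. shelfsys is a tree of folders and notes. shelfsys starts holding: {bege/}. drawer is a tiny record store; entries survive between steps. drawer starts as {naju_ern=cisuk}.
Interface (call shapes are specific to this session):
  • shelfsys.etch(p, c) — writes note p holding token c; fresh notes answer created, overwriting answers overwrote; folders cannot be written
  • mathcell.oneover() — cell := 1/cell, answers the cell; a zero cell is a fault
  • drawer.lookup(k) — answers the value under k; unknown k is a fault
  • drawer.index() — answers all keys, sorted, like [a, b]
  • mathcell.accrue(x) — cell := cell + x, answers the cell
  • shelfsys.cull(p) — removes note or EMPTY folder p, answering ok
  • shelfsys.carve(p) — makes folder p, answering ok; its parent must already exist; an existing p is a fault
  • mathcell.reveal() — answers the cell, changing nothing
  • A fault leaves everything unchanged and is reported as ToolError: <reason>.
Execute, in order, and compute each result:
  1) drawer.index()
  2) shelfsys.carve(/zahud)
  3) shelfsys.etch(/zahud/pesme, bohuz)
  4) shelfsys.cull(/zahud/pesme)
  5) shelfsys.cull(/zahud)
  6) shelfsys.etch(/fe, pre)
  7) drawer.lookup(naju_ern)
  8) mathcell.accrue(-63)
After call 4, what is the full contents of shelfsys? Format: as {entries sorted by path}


Answer: {bege/, zahud/}

Derivation:
! drawer.index() -> [naju_ern]
! shelfsys.carve(p: /zahud) -> ok
! shelfsys.etch(p: /zahud/pesme, c: bohuz) -> created
! shelfsys.cull(p: /zahud/pesme) -> ok
! shelfsys.cull(p: /zahud) -> ok
! shelfsys.etch(p: /fe, c: pre) -> created
! drawer.lookup(k: naju_ern) -> cisuk
! mathcell.accrue(x: -63) -> -63


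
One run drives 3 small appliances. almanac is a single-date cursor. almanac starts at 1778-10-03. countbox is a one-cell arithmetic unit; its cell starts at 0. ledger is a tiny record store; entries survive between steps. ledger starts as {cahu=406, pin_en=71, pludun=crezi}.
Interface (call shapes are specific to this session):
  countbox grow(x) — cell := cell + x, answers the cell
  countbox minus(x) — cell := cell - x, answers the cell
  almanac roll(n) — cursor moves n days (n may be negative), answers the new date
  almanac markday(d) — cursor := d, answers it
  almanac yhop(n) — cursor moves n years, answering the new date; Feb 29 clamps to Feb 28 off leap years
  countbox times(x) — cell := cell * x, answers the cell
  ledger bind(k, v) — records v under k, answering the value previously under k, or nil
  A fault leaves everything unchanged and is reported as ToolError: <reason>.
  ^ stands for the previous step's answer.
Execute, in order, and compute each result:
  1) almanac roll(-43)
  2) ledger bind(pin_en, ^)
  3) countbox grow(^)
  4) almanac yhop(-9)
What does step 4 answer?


Answer: 1769-08-21

Derivation:
# almanac roll(n: -43) : 1778-08-21
# ledger bind(k: pin_en, v: ^) : 71
# countbox grow(x: ^) : 71
# almanac yhop(n: -9) : 1769-08-21


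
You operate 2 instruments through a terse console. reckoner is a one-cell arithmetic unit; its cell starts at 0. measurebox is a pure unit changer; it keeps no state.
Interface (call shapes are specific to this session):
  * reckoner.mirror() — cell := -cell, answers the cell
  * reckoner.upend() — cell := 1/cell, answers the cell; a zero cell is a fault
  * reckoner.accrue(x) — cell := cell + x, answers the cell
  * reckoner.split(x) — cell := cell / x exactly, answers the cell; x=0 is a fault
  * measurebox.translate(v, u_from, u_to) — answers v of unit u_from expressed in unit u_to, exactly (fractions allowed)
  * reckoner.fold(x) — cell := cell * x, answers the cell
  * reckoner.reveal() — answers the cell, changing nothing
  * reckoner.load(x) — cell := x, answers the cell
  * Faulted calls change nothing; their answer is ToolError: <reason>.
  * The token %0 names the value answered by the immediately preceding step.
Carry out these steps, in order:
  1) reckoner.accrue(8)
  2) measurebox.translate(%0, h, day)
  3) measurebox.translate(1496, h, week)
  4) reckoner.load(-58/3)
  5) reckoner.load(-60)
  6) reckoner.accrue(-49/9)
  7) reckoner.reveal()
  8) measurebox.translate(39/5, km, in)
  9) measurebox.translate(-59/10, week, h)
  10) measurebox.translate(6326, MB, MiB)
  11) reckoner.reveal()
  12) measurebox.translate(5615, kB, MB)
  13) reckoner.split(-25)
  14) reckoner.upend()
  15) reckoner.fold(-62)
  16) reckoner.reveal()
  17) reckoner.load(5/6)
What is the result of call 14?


Answer: 225/589

Derivation:
# reckoner.accrue(x='8') == 8
# measurebox.translate(v='%0', u_from='h', u_to='day') == 1/3
# measurebox.translate(v='1496', u_from='h', u_to='week') == 187/21
# reckoner.load(x='-58/3') == -58/3
# reckoner.load(x='-60') == -60
# reckoner.accrue(x='-49/9') == -589/9
# reckoner.reveal() == -589/9
# measurebox.translate(v='39/5', u_from='km', u_to='in') == 39000000/127
# measurebox.translate(v='-59/10', u_from='week', u_to='h') == -4956/5
# measurebox.translate(v='6326', u_from='MB', u_to='MiB') == 49421875/8192
# reckoner.reveal() == -589/9
# measurebox.translate(v='5615', u_from='kB', u_to='MB') == 1123/200
# reckoner.split(x='-25') == 589/225
# reckoner.upend() == 225/589
# reckoner.fold(x='-62') == -450/19
# reckoner.reveal() == -450/19
# reckoner.load(x='5/6') == 5/6


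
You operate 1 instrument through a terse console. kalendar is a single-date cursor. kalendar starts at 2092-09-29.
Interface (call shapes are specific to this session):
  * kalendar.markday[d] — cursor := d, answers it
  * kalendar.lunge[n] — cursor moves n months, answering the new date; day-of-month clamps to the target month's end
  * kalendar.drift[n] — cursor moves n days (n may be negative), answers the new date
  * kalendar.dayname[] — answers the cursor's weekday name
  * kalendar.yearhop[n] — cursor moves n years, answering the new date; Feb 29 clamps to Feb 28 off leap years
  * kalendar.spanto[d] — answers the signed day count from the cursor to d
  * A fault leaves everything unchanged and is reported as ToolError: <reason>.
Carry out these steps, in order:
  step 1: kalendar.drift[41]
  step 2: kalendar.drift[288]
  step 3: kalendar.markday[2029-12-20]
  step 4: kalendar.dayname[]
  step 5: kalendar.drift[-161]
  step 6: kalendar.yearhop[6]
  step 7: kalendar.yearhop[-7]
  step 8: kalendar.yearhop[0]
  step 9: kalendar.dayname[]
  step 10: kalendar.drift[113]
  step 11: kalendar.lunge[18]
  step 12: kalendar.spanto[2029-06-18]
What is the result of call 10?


Using drift on n: 41: 2092-11-09.
Using drift on n: 288, and see 2093-08-24.
Using markday on d: 2029-12-20: 2029-12-20.
Then dayname(), and see Thursday.
Calling drift on n: -161: 2029-07-12.
I call yearhop on n: 6: 2035-07-12.
I invoke yearhop on n: -7, yielding 2028-07-12.
Now I run yearhop on n: 0, yielding 2028-07-12.
Using dayname(), yielding Wednesday.
I invoke drift on n: 113, → 2028-11-02.
I try lunge on n: 18, → 2030-05-02.
Invoking spanto on d: 2029-06-18, giving -318.

Answer: 2028-11-02


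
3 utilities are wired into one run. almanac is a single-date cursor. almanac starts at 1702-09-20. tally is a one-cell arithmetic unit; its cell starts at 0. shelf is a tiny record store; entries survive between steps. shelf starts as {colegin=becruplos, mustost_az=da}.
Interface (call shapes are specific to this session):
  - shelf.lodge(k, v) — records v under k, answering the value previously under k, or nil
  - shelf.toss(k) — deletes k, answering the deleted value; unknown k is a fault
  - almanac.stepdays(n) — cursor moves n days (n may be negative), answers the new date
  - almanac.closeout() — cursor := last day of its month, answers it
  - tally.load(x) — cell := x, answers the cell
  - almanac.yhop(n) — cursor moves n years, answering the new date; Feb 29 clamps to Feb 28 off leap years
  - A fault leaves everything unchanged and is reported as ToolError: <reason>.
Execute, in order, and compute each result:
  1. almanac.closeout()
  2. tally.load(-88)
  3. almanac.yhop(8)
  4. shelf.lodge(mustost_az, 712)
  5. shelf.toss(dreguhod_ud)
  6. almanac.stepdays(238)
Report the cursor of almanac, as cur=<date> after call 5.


Answer: cur=1710-09-30

Derivation:
-> almanac.closeout()
<- 1702-09-30
-> tally.load(x=-88)
<- -88
-> almanac.yhop(n=8)
<- 1710-09-30
-> shelf.lodge(k=mustost_az, v=712)
<- da
-> shelf.toss(k=dreguhod_ud)
<- ToolError: no such key dreguhod_ud
-> almanac.stepdays(n=238)
<- 1711-05-26


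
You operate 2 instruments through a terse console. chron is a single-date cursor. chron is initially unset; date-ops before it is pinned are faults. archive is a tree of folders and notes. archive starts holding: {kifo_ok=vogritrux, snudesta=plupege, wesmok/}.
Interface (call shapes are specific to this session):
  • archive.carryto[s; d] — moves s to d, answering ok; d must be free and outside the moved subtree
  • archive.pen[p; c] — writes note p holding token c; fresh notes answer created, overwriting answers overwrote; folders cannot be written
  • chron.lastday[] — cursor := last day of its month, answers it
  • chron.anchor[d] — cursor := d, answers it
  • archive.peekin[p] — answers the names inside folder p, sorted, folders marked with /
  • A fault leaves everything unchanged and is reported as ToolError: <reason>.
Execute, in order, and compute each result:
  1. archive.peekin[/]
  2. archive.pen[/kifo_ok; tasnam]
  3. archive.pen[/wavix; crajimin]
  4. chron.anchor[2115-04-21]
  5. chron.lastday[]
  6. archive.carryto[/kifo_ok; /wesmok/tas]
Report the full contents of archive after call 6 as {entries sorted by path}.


>> peekin(/)
<< [kifo_ok, snudesta, wesmok/]
>> pen(/kifo_ok, tasnam)
<< overwrote
>> pen(/wavix, crajimin)
<< created
>> anchor(2115-04-21)
<< 2115-04-21
>> lastday()
<< 2115-04-30
>> carryto(/kifo_ok, /wesmok/tas)
<< ok

Answer: {snudesta=plupege, wavix=crajimin, wesmok/, wesmok/tas=tasnam}


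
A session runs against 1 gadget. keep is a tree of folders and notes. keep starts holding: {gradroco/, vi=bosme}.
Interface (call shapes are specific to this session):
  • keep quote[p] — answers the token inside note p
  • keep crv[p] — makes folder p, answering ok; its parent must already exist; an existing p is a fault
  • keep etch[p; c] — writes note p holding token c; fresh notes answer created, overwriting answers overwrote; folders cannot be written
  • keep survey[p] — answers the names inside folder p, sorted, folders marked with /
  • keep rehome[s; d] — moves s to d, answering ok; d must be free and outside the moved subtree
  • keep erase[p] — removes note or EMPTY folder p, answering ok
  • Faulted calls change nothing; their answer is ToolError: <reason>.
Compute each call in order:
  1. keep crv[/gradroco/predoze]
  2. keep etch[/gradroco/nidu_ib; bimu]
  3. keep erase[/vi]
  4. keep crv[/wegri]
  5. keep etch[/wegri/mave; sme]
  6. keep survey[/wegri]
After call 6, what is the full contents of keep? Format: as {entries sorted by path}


Invoking keep crv passing p=/gradroco/predoze, — result: ok.
Now I run keep etch passing p=/gradroco/nidu_ib, c=bimu, → created.
I run keep erase passing p=/vi, and get ok.
I use keep crv passing p=/wegri, giving ok.
I invoke keep etch passing p=/wegri/mave, c=sme, → created.
I call keep survey passing p=/wegri, and observe [mave].

Answer: {gradroco/, gradroco/nidu_ib=bimu, gradroco/predoze/, wegri/, wegri/mave=sme}
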